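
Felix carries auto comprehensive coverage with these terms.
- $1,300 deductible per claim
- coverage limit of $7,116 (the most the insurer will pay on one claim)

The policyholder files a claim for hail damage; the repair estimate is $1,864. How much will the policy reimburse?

After the deductible, $1,864 − $1,300 = $564 remains.
$564 is within the $7,116 limit, so the insurer pays $564.

$564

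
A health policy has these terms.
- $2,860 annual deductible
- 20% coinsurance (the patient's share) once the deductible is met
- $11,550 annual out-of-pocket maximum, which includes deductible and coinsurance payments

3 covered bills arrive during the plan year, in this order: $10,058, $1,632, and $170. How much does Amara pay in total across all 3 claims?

#1 ($10,058): $2,860 to deductible, leaving $7,198; patient's 20% is $1,439.60. Patient pays $4,299.60; OOP now $4,299.60.
#2 ($1,632): deductible met; 20% of $1,632 = $326.40. Patient pays $326.40; OOP now $4,626.
#3 ($170): deductible met; 20% of $170 = $34. Patient owes $34 (running OOP $4,660).
Summing the patient's payments: $4,299.60 + $326.40 + $34 = $4,660.

$4,660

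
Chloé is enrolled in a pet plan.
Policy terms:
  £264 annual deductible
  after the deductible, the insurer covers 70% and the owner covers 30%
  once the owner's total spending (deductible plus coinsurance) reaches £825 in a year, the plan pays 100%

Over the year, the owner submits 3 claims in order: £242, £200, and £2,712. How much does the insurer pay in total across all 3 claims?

£2,329

Bill 1, £242: entire amount goes to the deductible. Owner pays £242; OOP now £242. Plan pays £242 − £242 = £0.
Bill 2, £200: £22 finishes the deductible; £178 goes to coinsurance; coinsurance £178 × 30% = £53.40. Owner pays £75.40; OOP now £317.40. Insurer: £200 − £75.40 = £124.60.
Bill 3, £2,712: 30% coinsurance on £2,712 = £813.60. Adding that to £317.40 gives £1,131, past the £825 cap; owner pays only £825 − £317.40 = £507.60. Plan pays £2,712 − £507.60 = £2,204.40.
Insurer total = bills − owner's total = £3,154 − £825 = £2,329.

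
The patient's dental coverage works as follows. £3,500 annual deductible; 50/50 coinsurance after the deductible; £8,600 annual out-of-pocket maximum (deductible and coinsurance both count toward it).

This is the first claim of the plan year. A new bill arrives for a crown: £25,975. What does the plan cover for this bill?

Nothing has been paid toward the £3,500 deductible, so the first £3,500 of this charge is applied there.
After the £3,500 deductible portion, £25,975 − £3,500 = £22,475 is subject to coinsurance.
Coinsurance: £22,475 × 50% = £11,237.50.
Patient responsibility before any cap: £3,500 + £11,237.50 = £14,737.50.
Adding £14,737.50 to the £0 already spent would give £14,737.50, which exceeds the £8,600 cap; the patient pays just £8,600 − £0 = £8,600.
Insurer pays the balance: £25,975 − £8,600 = £17,375.

£17,375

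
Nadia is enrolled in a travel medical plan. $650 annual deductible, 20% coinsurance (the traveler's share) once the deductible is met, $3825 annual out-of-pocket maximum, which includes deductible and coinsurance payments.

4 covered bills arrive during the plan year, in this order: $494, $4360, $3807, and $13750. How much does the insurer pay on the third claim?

$3045.60

#1 ($494): all of it applies to the deductible. Cost to traveler: $494. OOP to date $494. Insurer: $494 − $494 = $0.
#2 ($4360): deductible takes $156, $4204 remains; traveler's 20% is $840.80. Traveler owes $996.80 (running OOP $1490.80). Plan pays $4360 − $996.80 = $3363.20.
#3 ($3807): deductible already satisfied, so traveler's share is 20% × $3807 = $761.40. Traveler owes $761.40 (running OOP $2252.20). Plan pays $3807 − $761.40 = $3045.60.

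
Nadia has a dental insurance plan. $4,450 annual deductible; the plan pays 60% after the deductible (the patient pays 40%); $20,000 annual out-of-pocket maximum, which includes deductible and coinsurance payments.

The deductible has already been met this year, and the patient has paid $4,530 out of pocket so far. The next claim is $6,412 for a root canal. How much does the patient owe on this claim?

$2,564.80

With the deductible met, the entire $6,412 is subject to coinsurance.
40% of $6,412 = $2,564.80 falls to the patient.
Year-to-date out-of-pocket becomes $4,530 + $2,564.80 = $7,094.80, still under the $20,000 maximum, so no cap applies.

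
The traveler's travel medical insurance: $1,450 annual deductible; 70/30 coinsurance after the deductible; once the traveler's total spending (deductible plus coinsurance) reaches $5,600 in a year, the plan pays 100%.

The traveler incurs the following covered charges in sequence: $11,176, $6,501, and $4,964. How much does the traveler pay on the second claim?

$1,232.20

Bill 1, $11,176: deductible takes $1,450, $9,726 remains; coinsurance $9,726 × 30% = $2,917.80. Traveler pays $4,367.80; OOP now $4,367.80.
Bill 2, $6,501: 30% coinsurance on $6,501 = $1,950.30. OOP would hit $6,318.10 > $5,600, so the cap limits the traveler to $5,600 − $4,367.80 = $1,232.20.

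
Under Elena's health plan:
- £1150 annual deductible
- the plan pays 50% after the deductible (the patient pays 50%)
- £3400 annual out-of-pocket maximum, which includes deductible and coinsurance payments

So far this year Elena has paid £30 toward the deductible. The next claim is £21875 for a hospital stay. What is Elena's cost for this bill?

Deductible still to meet: £1150 − £30 = £1120.
That leaves £21875 − £1120 = £20755 for coinsurance.
Patient's 50% share of £20755 is £10377.50.
Patient responsibility before any cap: £1120 + £10377.50 = £11497.50.
That would bring total out-of-pocket to £11527.50, past the £3400 cap. The patient is capped at £3400 − £30 = £3370 on this claim.

£3370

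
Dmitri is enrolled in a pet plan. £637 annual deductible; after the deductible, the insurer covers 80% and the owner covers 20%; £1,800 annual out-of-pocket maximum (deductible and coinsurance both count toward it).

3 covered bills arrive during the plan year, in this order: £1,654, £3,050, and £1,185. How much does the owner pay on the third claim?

Bill 1, £1,654: deductible takes £637, £1,017 remains; owner's 20% is £203.40. Owner owes £840.40 (running OOP £840.40).
Bill 2, £3,050: 20% coinsurance on £3,050 = £610. Cost to owner: £610. OOP to date £1,450.40.
Bill 3, £1,185: deductible already satisfied, so owner's share is 20% × £1,185 = £237. Owner pays £237; OOP now £1,687.40.

£237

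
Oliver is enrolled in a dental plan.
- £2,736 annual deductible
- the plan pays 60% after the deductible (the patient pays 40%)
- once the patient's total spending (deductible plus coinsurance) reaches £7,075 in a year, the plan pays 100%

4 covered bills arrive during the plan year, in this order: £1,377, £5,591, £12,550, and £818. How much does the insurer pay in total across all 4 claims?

£13,261

Claim 1 — £1,377: fully absorbed by the deductible. Patient owes £1,377 (running OOP £1,377). Insurer: £1,377 − £1,377 = £0.
Claim 2 — £5,591: £1,359 finishes the deductible; £4,232 goes to coinsurance; coinsurance £4,232 × 40% = £1,692.80. Patient pays £3,051.80; OOP now £4,428.80. Insurer: £5,591 − £3,051.80 = £2,539.20.
Claim 3 — £12,550: deductible met; 40% of £12,550 = £5,020. Adding that to £4,428.80 gives £9,448.80, past the £7,075 cap; patient pays only £7,075 − £4,428.80 = £2,646.20. Insurer: £12,550 − £2,646.20 = £9,903.80.
Claim 4 — £818: 40% coinsurance on £818 = £327.20. OOP would hit £7,402.20 > £7,075, so the cap limits the patient to £7,075 − £7,075 = £0. Plan pays £818 − £0 = £818.
Insurer total = bills − patient's total = £20,336 − £7,075 = £13,261.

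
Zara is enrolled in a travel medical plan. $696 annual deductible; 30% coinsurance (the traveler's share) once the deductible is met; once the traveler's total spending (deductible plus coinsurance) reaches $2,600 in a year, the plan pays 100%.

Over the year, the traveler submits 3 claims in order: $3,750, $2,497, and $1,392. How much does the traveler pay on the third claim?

Claim 1 — $3,750: $696 finishes the deductible; $3,054 goes to coinsurance; traveler's 30% is $916.20. Cost to traveler: $1,612.20. OOP to date $1,612.20.
Claim 2 — $2,497: 30% coinsurance on $2,497 = $749.10. Traveler owes $749.10 (running OOP $2,361.30).
Claim 3 — $1,392: 30% coinsurance on $1,392 = $417.60. OOP would hit $2,778.90 > $2,600, so the cap limits the traveler to $2,600 − $2,361.30 = $238.70.

$238.70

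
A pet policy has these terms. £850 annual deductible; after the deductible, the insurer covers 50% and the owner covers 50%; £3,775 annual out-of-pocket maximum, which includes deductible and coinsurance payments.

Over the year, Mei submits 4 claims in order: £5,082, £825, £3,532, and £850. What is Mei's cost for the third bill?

#1 (£5,082): £850 finishes the deductible; £4,232 goes to coinsurance; coinsurance £4,232 × 50% = £2,116. Cost to owner: £2,966. OOP to date £2,966.
#2 (£825): deductible already satisfied, so owner's share is 50% × £825 = £412.50. Owner pays £412.50; OOP now £3,378.50.
#3 (£3,532): deductible already satisfied, so owner's share is 50% × £3,532 = £1,766. Adding that to £3,378.50 gives £5,144.50, past the £3,775 cap; owner pays only £3,775 − £3,378.50 = £396.50.

£396.50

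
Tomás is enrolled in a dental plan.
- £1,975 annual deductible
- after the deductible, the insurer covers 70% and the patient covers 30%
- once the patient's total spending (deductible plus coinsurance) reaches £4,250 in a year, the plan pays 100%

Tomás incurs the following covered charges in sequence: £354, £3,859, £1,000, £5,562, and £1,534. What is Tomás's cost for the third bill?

Bill 1, £354: entire amount goes to the deductible. Cost to patient: £354. OOP to date £354.
Bill 2, £3,859: £1,621 to deductible, leaving £2,238; patient's 30% is £671.40. Cost to patient: £2,292.40. OOP to date £2,646.40.
Bill 3, £1,000: 30% coinsurance on £1,000 = £300. Cost to patient: £300. OOP to date £2,946.40.

£300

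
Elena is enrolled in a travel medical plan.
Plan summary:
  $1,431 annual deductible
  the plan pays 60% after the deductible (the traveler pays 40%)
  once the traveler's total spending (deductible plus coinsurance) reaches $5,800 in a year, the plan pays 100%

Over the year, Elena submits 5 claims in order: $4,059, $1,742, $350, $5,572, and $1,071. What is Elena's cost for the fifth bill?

$252.20

Claim 1 ($4,059): deductible takes $1,431, $2,628 remains; coinsurance $2,628 × 40% = $1,051.20. Cost to traveler: $2,482.20. OOP to date $2,482.20.
Claim 2 ($1,742): 40% coinsurance on $1,742 = $696.80. Traveler owes $696.80 (running OOP $3,179).
Claim 3 ($350): 40% coinsurance on $350 = $140. Traveler pays $140; OOP now $3,319.
Claim 4 ($5,572): deductible met; 40% of $5,572 = $2,228.80. Cost to traveler: $2,228.80. OOP to date $5,547.80.
Claim 5 ($1,071): deductible met; 40% of $1,071 = $428.40. OOP would hit $5,976.20 > $5,800, so the cap limits the traveler to $5,800 − $5,547.80 = $252.20.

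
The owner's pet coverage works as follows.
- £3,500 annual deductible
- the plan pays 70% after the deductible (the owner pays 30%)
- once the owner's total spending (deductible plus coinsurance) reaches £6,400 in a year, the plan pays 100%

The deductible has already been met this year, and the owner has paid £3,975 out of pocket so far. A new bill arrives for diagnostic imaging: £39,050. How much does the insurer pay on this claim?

£36,625

With the deductible met, the entire £39,050 is subject to coinsurance.
Owner's 30% share of £39,050 is £11,715.
Year-to-date out-of-pocket would reach £3,975 + £11,715 = £15,690, above the £6,400 maximum, so the owner pays only £6,400 − £3,975 = £2,425.
The insurer covers the remainder: £39,050 − £2,425 = £36,625.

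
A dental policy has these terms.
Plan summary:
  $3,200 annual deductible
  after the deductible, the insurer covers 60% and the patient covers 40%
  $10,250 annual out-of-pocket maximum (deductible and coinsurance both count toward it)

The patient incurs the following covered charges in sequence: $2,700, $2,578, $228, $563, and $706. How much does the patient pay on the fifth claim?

#1 ($2,700): entire amount goes to the deductible. Cost to patient: $2,700. OOP to date $2,700.
#2 ($2,578): $500 to deductible, leaving $2,078; patient's 40% is $831.20. Patient pays $1,331.20; OOP now $4,031.20.
#3 ($228): deductible met; 40% of $228 = $91.20. Cost to patient: $91.20. OOP to date $4,122.40.
#4 ($563): 40% coinsurance on $563 = $225.20. Patient pays $225.20; OOP now $4,347.60.
#5 ($706): deductible met; 40% of $706 = $282.40. Patient owes $282.40 (running OOP $4,630).

$282.40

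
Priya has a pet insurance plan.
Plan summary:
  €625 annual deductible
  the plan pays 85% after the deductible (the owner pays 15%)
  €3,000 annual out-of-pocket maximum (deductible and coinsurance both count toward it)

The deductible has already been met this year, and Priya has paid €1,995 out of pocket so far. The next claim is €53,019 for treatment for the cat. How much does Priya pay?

The deductible is already satisfied, so the full bill goes to coinsurance.
15% of €53,019 = €7,952.85 falls to the owner.
That would bring total out-of-pocket to €9,947.85, past the €3,000 cap. The owner is capped at €3,000 − €1,995 = €1,005 on this claim.

€1,005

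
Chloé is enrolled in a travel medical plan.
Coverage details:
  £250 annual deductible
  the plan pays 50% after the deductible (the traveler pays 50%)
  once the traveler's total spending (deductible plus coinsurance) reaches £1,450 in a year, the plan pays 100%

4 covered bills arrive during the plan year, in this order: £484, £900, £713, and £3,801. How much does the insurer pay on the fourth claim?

£3,524.50

Claim 1 (£484): £250 finishes the deductible; £234 goes to coinsurance; traveler's 50% is £117. Traveler pays £367; OOP now £367. Insurer: £484 − £367 = £117.
Claim 2 (£900): deductible already satisfied, so traveler's share is 50% × £900 = £450. Traveler owes £450 (running OOP £817). Insurer: £900 − £450 = £450.
Claim 3 (£713): deductible already satisfied, so traveler's share is 50% × £713 = £356.50. Traveler pays £356.50; OOP now £1,173.50. Insurer: £713 − £356.50 = £356.50.
Claim 4 (£3,801): deductible met; 50% of £3,801 = £1,900.50. OOP would hit £3,074 > £1,450, so the cap limits the traveler to £1,450 − £1,173.50 = £276.50. Plan pays £3,801 − £276.50 = £3,524.50.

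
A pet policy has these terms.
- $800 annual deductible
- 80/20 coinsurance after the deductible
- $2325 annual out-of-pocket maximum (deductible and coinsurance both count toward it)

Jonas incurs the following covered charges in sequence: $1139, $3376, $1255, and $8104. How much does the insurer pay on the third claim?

Bill 1, $1139: $800 finishes the deductible; $339 goes to coinsurance; 20% of $339 = $67.80. Owner owes $867.80 (running OOP $867.80). Insurer: $1139 − $867.80 = $271.20.
Bill 2, $3376: deductible already satisfied, so owner's share is 20% × $3376 = $675.20. Cost to owner: $675.20. OOP to date $1543. Plan pays $3376 − $675.20 = $2700.80.
Bill 3, $1255: deductible already satisfied, so owner's share is 20% × $1255 = $251. Cost to owner: $251. OOP to date $1794. Insurer: $1255 − $251 = $1004.

$1004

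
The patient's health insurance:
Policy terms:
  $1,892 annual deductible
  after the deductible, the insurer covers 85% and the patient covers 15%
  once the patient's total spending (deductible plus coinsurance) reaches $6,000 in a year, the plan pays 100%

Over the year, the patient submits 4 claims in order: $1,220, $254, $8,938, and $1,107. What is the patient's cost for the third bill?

Bill 1, $1,220: all of it applies to the deductible. Patient owes $1,220 (running OOP $1,220).
Bill 2, $254: fully absorbed by the deductible. Patient owes $254 (running OOP $1,474).
Bill 3, $8,938: $418 to deductible, leaving $8,520; 15% of $8,520 = $1,278. Patient owes $1,696 (running OOP $3,170).

$1,696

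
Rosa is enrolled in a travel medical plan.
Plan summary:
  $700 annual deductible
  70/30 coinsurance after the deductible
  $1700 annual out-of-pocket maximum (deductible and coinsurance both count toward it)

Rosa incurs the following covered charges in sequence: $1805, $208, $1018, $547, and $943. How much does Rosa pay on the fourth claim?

$164.10

Bill 1, $1805: $700 finishes the deductible; $1105 goes to coinsurance; 30% of $1105 = $331.50. Traveler owes $1031.50 (running OOP $1031.50).
Bill 2, $208: 30% coinsurance on $208 = $62.40. Traveler pays $62.40; OOP now $1093.90.
Bill 3, $1018: 30% coinsurance on $1018 = $305.40. Traveler pays $305.40; OOP now $1399.30.
Bill 4, $547: deductible met; 30% of $547 = $164.10. Cost to traveler: $164.10. OOP to date $1563.40.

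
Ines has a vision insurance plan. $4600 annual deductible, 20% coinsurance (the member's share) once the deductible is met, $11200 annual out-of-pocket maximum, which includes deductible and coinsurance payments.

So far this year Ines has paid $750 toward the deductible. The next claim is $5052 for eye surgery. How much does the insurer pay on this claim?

$750 of the $4600 deductible is already met, leaving $3850.
After the $3850 deductible portion, $5052 − $3850 = $1202 is subject to coinsurance.
20% of $1202 = $240.40 falls to the member.
That puts the member's cost at $3850 + $240.40 = $4090.40 before any cap.
Total out-of-pocket so far would be $750 + $4090.40 = $4840.40, below the $11200 cap — no reduction.
The insurer covers the remainder: $5052 − $4090.40 = $961.60.

$961.60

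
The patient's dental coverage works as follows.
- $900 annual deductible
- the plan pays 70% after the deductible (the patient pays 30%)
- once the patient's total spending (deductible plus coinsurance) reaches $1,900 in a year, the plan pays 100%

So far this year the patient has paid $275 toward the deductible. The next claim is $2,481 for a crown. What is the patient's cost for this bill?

$275 of the $900 deductible is already met, leaving $625.
That leaves $2,481 − $625 = $1,856 for coinsurance.
Coinsurance: $1,856 × 30% = $556.80.
So the patient owes $625 + $556.80 = $1,181.80 before any cap.
Total out-of-pocket so far would be $275 + $1,181.80 = $1,456.80, below the $1,900 cap — no reduction.

$1,181.80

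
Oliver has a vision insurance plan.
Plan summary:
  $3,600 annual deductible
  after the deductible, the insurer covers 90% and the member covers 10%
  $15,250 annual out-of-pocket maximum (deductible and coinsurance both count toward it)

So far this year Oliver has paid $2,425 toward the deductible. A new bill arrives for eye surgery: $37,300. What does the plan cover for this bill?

$32,512.50

$2,425 of the $3,600 deductible is already met, leaving $1,175.
After the $1,175 deductible portion, $37,300 − $1,175 = $36,125 is subject to coinsurance.
Coinsurance: $36,125 × 10% = $3,612.50.
Member responsibility before any cap: $1,175 + $3,612.50 = $4,787.50.
Year-to-date out-of-pocket becomes $2,425 + $4,787.50 = $7,212.50, still under the $15,250 maximum, so no cap applies.
Insurer pays the balance: $37,300 − $4,787.50 = $32,512.50.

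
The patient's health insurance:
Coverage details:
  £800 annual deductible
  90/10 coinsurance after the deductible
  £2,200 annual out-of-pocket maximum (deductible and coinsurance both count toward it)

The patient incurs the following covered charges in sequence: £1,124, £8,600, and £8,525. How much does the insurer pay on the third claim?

£8,017.40

Bill 1, £1,124: £800 to deductible, leaving £324; coinsurance £324 × 10% = £32.40. Patient owes £832.40 (running OOP £832.40). Plan pays £1,124 − £832.40 = £291.60.
Bill 2, £8,600: deductible already satisfied, so patient's share is 10% × £8,600 = £860. Cost to patient: £860. OOP to date £1,692.40. Insurer: £8,600 − £860 = £7,740.
Bill 3, £8,525: 10% coinsurance on £8,525 = £852.50. OOP would hit £2,544.90 > £2,200, so the cap limits the patient to £2,200 − £1,692.40 = £507.60. Insurer: £8,525 − £507.60 = £8,017.40.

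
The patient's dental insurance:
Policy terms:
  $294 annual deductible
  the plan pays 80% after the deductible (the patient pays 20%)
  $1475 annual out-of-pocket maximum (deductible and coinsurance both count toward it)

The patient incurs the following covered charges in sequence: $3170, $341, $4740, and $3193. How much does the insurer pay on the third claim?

$4202.40

Claim 1 — $3170: $294 to deductible, leaving $2876; patient's 20% is $575.20. Patient pays $869.20; OOP now $869.20. Insurer: $3170 − $869.20 = $2300.80.
Claim 2 — $341: deductible met; 20% of $341 = $68.20. Patient pays $68.20; OOP now $937.40. Insurer: $341 − $68.20 = $272.80.
Claim 3 — $4740: 20% coinsurance on $4740 = $948. OOP would hit $1885.40 > $1475, so the cap limits the patient to $1475 − $937.40 = $537.60. Insurer: $4740 − $537.60 = $4202.40.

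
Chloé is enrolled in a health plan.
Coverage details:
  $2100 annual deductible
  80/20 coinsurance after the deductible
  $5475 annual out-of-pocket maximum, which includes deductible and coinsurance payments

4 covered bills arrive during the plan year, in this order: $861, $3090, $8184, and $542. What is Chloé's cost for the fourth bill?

#1 ($861): all of it applies to the deductible. Cost to patient: $861. OOP to date $861.
#2 ($3090): deductible takes $1239, $1851 remains; 20% of $1851 = $370.20. Patient owes $1609.20 (running OOP $2470.20).
#3 ($8184): deductible already satisfied, so patient's share is 20% × $8184 = $1636.80. Patient owes $1636.80 (running OOP $4107).
#4 ($542): deductible already satisfied, so patient's share is 20% × $542 = $108.40. Patient owes $108.40 (running OOP $4215.40).

$108.40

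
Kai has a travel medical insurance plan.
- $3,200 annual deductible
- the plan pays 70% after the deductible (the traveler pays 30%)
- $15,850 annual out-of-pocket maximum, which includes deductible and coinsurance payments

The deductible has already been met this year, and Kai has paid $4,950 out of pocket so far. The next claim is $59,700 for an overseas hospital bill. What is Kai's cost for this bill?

With the deductible met, the entire $59,700 is subject to coinsurance.
30% of $59,700 = $17,910 falls to the traveler.
That would bring total out-of-pocket to $22,860, past the $15,850 cap. The traveler is capped at $15,850 − $4,950 = $10,900 on this claim.

$10,900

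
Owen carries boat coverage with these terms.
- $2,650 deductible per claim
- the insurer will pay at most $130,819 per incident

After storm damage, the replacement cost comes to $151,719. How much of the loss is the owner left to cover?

$20,900

After the deductible, $151,719 − $2,650 = $149,069 remains.
Since $149,069 > $130,819, the payout is capped at $130,819.
Out of pocket: $151,719 − $130,819 = $20,900.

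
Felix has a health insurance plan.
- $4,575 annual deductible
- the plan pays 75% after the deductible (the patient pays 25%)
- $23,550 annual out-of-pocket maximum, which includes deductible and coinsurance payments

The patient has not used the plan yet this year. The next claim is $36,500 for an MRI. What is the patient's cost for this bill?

The full $4,575 deductible is still open; $4,575 of this bill applies to it.
That leaves $36,500 − $4,575 = $31,925 for coinsurance.
25% of $31,925 = $7,981.25 falls to the patient.
So the patient owes $4,575 + $7,981.25 = $12,556.25 before any cap.
Year-to-date out-of-pocket becomes $0 + $12,556.25 = $12,556.25, still under the $23,550 maximum, so no cap applies.

$12,556.25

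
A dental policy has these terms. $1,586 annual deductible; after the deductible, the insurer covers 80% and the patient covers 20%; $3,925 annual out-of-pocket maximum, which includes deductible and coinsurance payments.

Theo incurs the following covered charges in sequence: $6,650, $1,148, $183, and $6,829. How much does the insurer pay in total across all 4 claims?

$10,885

Bill 1, $6,650: $1,586 finishes the deductible; $5,064 goes to coinsurance; 20% of $5,064 = $1,012.80. Patient owes $2,598.80 (running OOP $2,598.80). Insurer: $6,650 − $2,598.80 = $4,051.20.
Bill 2, $1,148: deductible already satisfied, so patient's share is 20% × $1,148 = $229.60. Patient owes $229.60 (running OOP $2,828.40). Insurer: $1,148 − $229.60 = $918.40.
Bill 3, $183: deductible already satisfied, so patient's share is 20% × $183 = $36.60. Patient pays $36.60; OOP now $2,865. Plan pays $183 − $36.60 = $146.40.
Bill 4, $6,829: deductible already satisfied, so patient's share is 20% × $6,829 = $1,365.80. Adding that to $2,865 gives $4,230.80, past the $3,925 cap; patient pays only $3,925 − $2,865 = $1,060. Insurer: $6,829 − $1,060 = $5,769.
Insurer total = bills − patient's total = $14,810 − $3,925 = $10,885.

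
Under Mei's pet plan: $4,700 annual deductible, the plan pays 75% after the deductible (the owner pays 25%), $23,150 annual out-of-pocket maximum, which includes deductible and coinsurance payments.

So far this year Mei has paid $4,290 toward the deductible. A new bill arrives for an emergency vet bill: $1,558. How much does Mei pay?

$697

Deductible still to meet: $4,700 − $4,290 = $410.
After the $410 deductible portion, $1,558 − $410 = $1,148 is subject to coinsurance.
Owner's 25% share of $1,148 is $287.
That puts the owner's cost at $410 + $287 = $697 before any cap.
Year-to-date out-of-pocket becomes $4,290 + $697 = $4,987, still under the $23,150 maximum, so no cap applies.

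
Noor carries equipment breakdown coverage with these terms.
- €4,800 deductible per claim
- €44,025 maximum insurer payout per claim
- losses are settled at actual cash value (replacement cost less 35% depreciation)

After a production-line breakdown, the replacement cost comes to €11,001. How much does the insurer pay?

€2,350.65

Actual cash value after 35% depreciation: €11,001 × 65% = €7,150.65.
After the deductible, €7,150.65 − €4,800 = €2,350.65 remains.
€2,350.65 is within the €44,025 limit, so the insurer pays €2,350.65.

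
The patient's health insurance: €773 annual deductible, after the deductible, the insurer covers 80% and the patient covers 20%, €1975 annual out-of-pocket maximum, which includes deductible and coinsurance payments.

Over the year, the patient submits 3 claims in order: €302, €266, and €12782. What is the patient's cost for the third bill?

€1407

Claim 1 (€302): fully absorbed by the deductible. Patient pays €302; OOP now €302.
Claim 2 (€266): entire amount goes to the deductible. Patient pays €266; OOP now €568.
Claim 3 (€12782): deductible takes €205, €12577 remains; coinsurance €12577 × 20% = €2515.40. Deductible plus coinsurance: €205 + €2515.40 = €2720.40. OOP would hit €3288.40 > €1975, so the cap limits the patient to €1975 − €568 = €1407.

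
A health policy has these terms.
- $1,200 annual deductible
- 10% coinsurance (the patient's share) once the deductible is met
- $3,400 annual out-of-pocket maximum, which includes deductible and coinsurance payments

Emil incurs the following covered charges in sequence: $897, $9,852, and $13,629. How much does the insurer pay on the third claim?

Claim 1 ($897): all of it applies to the deductible. Patient owes $897 (running OOP $897). Insurer: $897 − $897 = $0.
Claim 2 ($9,852): $303 finishes the deductible; $9,549 goes to coinsurance; coinsurance $9,549 × 10% = $954.90. Patient owes $1,257.90 (running OOP $2,154.90). Plan pays $9,852 − $1,257.90 = $8,594.10.
Claim 3 ($13,629): 10% coinsurance on $13,629 = $1,362.90. OOP would hit $3,517.80 > $3,400, so the cap limits the patient to $3,400 − $2,154.90 = $1,245.10. Insurer: $13,629 − $1,245.10 = $12,383.90.

$12,383.90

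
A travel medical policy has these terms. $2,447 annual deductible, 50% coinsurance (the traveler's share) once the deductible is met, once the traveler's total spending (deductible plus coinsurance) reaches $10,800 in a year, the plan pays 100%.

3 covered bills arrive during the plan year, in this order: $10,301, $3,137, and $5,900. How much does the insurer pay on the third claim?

$3,042.50

#1 ($10,301): deductible takes $2,447, $7,854 remains; coinsurance $7,854 × 50% = $3,927. Cost to traveler: $6,374. OOP to date $6,374. Insurer: $10,301 − $6,374 = $3,927.
#2 ($3,137): deductible already satisfied, so traveler's share is 50% × $3,137 = $1,568.50. Traveler pays $1,568.50; OOP now $7,942.50. Plan pays $3,137 − $1,568.50 = $1,568.50.
#3 ($5,900): deductible met; 50% of $5,900 = $2,950. That would push OOP to $10,892.50, over the $10,800 cap, so traveler pays $10,800 − $7,942.50 = $2,857.50. Insurer: $5,900 − $2,857.50 = $3,042.50.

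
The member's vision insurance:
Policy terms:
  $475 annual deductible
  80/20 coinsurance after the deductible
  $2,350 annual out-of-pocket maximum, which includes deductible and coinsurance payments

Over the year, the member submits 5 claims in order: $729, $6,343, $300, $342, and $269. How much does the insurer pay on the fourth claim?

Bill 1, $729: deductible takes $475, $254 remains; 20% of $254 = $50.80. Member pays $525.80; OOP now $525.80. Plan pays $729 − $525.80 = $203.20.
Bill 2, $6,343: deductible already satisfied, so member's share is 20% × $6,343 = $1,268.60. Member pays $1,268.60; OOP now $1,794.40. Insurer: $6,343 − $1,268.60 = $5,074.40.
Bill 3, $300: deductible met; 20% of $300 = $60. Member pays $60; OOP now $1,854.40. Plan pays $300 − $60 = $240.
Bill 4, $342: deductible already satisfied, so member's share is 20% × $342 = $68.40. Member owes $68.40 (running OOP $1,922.80). Insurer: $342 − $68.40 = $273.60.

$273.60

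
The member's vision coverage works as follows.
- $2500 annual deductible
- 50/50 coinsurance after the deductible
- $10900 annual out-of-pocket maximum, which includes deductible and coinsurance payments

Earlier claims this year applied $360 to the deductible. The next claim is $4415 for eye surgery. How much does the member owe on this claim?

$360 of the $2500 deductible is already met, leaving $2140.
The remaining $2275 (= $4415 − $2140) moves to coinsurance.
Member's 50% share of $2275 is $1137.50.
Member responsibility before any cap: $2140 + $1137.50 = $3277.50.
Cumulative spending $360 + $3277.50 = $3637.50 stays under the $10900 maximum.

$3277.50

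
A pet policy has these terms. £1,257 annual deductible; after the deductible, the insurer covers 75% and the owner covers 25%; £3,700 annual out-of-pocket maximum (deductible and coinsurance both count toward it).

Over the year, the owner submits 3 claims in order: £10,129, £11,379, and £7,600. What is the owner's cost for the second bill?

£225

Bill 1, £10,129: £1,257 to deductible, leaving £8,872; 25% of £8,872 = £2,218. Cost to owner: £3,475. OOP to date £3,475.
Bill 2, £11,379: deductible met; 25% of £11,379 = £2,844.75. OOP would hit £6,319.75 > £3,700, so the cap limits the owner to £3,700 − £3,475 = £225.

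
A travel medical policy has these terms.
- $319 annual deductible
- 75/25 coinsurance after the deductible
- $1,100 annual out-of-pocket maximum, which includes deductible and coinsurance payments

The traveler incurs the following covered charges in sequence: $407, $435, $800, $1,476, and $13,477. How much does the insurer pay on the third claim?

Claim 1 — $407: $319 to deductible, leaving $88; coinsurance $88 × 25% = $22. Cost to traveler: $341. OOP to date $341. Plan pays $407 − $341 = $66.
Claim 2 — $435: deductible already satisfied, so traveler's share is 25% × $435 = $108.75. Traveler pays $108.75; OOP now $449.75. Plan pays $435 − $108.75 = $326.25.
Claim 3 — $800: 25% coinsurance on $800 = $200. Cost to traveler: $200. OOP to date $649.75. Plan pays $800 − $200 = $600.

$600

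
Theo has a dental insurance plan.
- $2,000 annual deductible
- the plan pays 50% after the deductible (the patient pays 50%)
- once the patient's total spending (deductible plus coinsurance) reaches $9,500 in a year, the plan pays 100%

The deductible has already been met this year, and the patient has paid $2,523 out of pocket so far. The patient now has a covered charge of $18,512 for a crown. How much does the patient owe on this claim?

With the deductible met, the entire $18,512 is subject to coinsurance.
50% of $18,512 = $9,256 falls to the patient.
That would bring total out-of-pocket to $11,779, past the $9,500 cap. The patient is capped at $9,500 − $2,523 = $6,977 on this claim.

$6,977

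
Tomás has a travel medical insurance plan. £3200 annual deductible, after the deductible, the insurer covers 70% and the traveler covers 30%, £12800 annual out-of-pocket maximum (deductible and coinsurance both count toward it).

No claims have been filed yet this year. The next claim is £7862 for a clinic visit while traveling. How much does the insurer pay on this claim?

Nothing has been paid toward the £3200 deductible, so the first £3200 of this charge is applied there.
That leaves £7862 − £3200 = £4662 for coinsurance.
Coinsurance: £4662 × 30% = £1398.60.
That puts the traveler's cost at £3200 + £1398.60 = £4598.60 before any cap.
Year-to-date out-of-pocket becomes £0 + £4598.60 = £4598.60, still under the £12800 maximum, so no cap applies.
The insurer covers the remainder: £7862 − £4598.60 = £3263.40.

£3263.40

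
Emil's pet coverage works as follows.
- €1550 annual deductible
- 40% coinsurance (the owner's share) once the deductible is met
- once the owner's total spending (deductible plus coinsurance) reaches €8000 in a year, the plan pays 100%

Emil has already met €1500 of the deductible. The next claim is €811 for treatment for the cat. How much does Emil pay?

€1500 of the €1550 deductible is already met, leaving €50.
After the €50 deductible portion, €811 − €50 = €761 is subject to coinsurance.
Coinsurance: €761 × 40% = €304.40.
So the owner owes €50 + €304.40 = €354.40 before any cap.
Total out-of-pocket so far would be €1500 + €354.40 = €1854.40, below the €8000 cap — no reduction.

€354.40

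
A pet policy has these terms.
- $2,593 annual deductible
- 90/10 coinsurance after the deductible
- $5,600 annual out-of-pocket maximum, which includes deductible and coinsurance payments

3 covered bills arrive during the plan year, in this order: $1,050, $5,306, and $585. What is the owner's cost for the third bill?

$58.50

Bill 1, $1,050: fully absorbed by the deductible. Owner pays $1,050; OOP now $1,050.
Bill 2, $5,306: deductible takes $1,543, $3,763 remains; coinsurance $3,763 × 10% = $376.30. Owner owes $1,919.30 (running OOP $2,969.30).
Bill 3, $585: 10% coinsurance on $585 = $58.50. Owner owes $58.50 (running OOP $3,027.80).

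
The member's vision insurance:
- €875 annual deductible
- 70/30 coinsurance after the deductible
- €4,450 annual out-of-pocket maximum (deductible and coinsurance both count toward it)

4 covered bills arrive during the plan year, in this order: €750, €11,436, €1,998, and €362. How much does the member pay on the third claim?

€181.70

#1 (€750): fully absorbed by the deductible. Member pays €750; OOP now €750.
#2 (€11,436): €125 finishes the deductible; €11,311 goes to coinsurance; 30% of €11,311 = €3,393.30. Cost to member: €3,518.30. OOP to date €4,268.30.
#3 (€1,998): deductible met; 30% of €1,998 = €599.40. That would push OOP to €4,867.70, over the €4,450 cap, so member pays €4,450 − €4,268.30 = €181.70.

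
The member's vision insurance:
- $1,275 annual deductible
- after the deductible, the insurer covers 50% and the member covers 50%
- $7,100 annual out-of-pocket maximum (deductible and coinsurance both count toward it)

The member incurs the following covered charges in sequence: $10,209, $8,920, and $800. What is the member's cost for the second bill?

Claim 1 ($10,209): $1,275 to deductible, leaving $8,934; 50% of $8,934 = $4,467. Member owes $5,742 (running OOP $5,742).
Claim 2 ($8,920): deductible already satisfied, so member's share is 50% × $8,920 = $4,460. That would push OOP to $10,202, over the $7,100 cap, so member pays $7,100 − $5,742 = $1,358.

$1,358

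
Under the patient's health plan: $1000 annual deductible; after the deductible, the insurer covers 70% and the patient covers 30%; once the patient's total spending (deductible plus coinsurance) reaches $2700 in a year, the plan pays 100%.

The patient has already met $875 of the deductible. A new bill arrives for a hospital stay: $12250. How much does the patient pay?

$1825

Remaining deductible: $1000 − $875 = $125.
After the $125 deductible portion, $12250 − $125 = $12125 is subject to coinsurance.
Patient's 30% share of $12125 is $3637.50.
So the patient owes $125 + $3637.50 = $3762.50 before any cap.
Year-to-date out-of-pocket would reach $875 + $3762.50 = $4637.50, above the $2700 maximum, so the patient pays only $2700 − $875 = $1825.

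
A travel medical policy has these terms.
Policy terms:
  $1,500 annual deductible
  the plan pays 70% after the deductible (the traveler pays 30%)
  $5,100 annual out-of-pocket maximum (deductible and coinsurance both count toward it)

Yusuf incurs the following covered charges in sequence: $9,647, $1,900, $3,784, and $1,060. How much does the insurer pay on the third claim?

#1 ($9,647): $1,500 to deductible, leaving $8,147; traveler's 30% is $2,444.10. Traveler owes $3,944.10 (running OOP $3,944.10). Insurer: $9,647 − $3,944.10 = $5,702.90.
#2 ($1,900): deductible met; 30% of $1,900 = $570. Cost to traveler: $570. OOP to date $4,514.10. Plan pays $1,900 − $570 = $1,330.
#3 ($3,784): deductible already satisfied, so traveler's share is 30% × $3,784 = $1,135.20. Adding that to $4,514.10 gives $5,649.30, past the $5,100 cap; traveler pays only $5,100 − $4,514.10 = $585.90. Insurer: $3,784 − $585.90 = $3,198.10.

$3,198.10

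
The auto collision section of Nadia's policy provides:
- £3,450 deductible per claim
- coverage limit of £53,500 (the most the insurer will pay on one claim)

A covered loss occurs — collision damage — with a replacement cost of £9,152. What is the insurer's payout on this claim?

Less the £3,450 deductible: £9,152 − £3,450 = £5,702.
£5,702 ≤ £53,500, so the limit doesn't bind; insurer pays £5,702.

£5,702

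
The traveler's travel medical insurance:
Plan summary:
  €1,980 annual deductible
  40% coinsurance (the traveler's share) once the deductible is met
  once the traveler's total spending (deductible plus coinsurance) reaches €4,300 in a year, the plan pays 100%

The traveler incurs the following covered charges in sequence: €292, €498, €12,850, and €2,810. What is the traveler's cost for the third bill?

Claim 1 (€292): all of it applies to the deductible. Traveler pays €292; OOP now €292.
Claim 2 (€498): fully absorbed by the deductible. Traveler pays €498; OOP now €790.
Claim 3 (€12,850): €1,190 finishes the deductible; €11,660 goes to coinsurance; traveler's 40% is €4,664. Deductible plus coinsurance: €1,190 + €4,664 = €5,854. That would push OOP to €6,644, over the €4,300 cap, so traveler pays €4,300 − €790 = €3,510.

€3,510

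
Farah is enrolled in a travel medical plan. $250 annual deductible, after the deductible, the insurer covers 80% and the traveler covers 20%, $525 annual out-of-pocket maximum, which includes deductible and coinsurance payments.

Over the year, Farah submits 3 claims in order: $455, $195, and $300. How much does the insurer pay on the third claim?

$240

Bill 1, $455: $250 finishes the deductible; $205 goes to coinsurance; coinsurance $205 × 20% = $41. Cost to traveler: $291. OOP to date $291. Plan pays $455 − $291 = $164.
Bill 2, $195: 20% coinsurance on $195 = $39. Traveler pays $39; OOP now $330. Insurer: $195 − $39 = $156.
Bill 3, $300: 20% coinsurance on $300 = $60. Cost to traveler: $60. OOP to date $390. Plan pays $300 − $60 = $240.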